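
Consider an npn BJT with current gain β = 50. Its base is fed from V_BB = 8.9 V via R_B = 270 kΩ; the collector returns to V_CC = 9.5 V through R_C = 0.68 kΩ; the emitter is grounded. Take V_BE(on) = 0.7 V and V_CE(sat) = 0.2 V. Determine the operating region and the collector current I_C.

Assume active. Base-emitter loop: I_B = (V_BB − V_BE)/R_B = (8.9 − 0.7)/270 = 0.0304 mA.
I_C = β·I_B = 50×0.0304 = 1.52 mA.
V_CE = V_CC − I_C·R_C = 9.5 − 1.52×0.68 = 8.47 V > V_CE(sat), so the active-region assumption holds.

active; I_C ≈ 1.5 mA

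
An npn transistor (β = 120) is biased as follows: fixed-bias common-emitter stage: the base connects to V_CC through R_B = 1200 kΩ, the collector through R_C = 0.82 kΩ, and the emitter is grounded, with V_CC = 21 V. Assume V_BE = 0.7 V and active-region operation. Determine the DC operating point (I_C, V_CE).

Base loop: V_CC = I_B·R_B + V_BE, so I_B = (21 − 0.7)/1200 kΩ = 0.0169 mA.
In the active region I_C = β·I_B = 120 × 0.0169 = 2.03 mA.
Collector loop: V_CE = V_CC − I_C·R_C = 21 − 2.03×0.82 = 19.3 V.
Since V_CE = 19.3 V > V_CE(sat) ≈ 0.2 V, the transistor is in the active region as assumed.

I_C ≈ 2 mA, V_CE ≈ 19 V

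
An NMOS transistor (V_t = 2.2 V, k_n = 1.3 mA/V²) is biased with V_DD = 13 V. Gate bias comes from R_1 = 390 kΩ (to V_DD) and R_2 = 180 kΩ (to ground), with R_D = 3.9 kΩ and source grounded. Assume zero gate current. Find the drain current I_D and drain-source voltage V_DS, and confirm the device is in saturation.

I_D ≈ 2.4 mA, V_DS ≈ 3.8 V

V_G = V_DD·R_2/(R_1+R_2) = 13×180/570 = 4.11 V. With the source grounded, V_GS = V_G = 4.11 V.
Assume saturation: I_D = (k_n/2)(V_GS − V_t)² = (1.3/2)×(4.11 − 2.2)² = 0.65×1.91² = 2.36 mA.
V_DS = V_DD − I_D·R_D = 13 − 2.36×3.9 = 3.8 V.
Saturation requires V_DS ≥ V_GS − V_t = 1.91 V; 3.8 ≥ 1.91 ✓.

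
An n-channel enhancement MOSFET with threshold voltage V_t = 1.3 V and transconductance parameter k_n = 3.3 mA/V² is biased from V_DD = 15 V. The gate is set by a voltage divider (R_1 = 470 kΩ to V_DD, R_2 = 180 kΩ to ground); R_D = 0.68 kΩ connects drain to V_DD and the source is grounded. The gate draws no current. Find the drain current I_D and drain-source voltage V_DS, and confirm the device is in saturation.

V_G = V_DD·R_2/(R_1+R_2) = 15×180/650 = 4.15 V. With the source grounded, V_GS = V_G = 4.15 V.
Assume saturation: I_D = (k_n/2)(V_GS − V_t)² = (3.3/2)×(4.15 − 1.3)² = 1.65×2.85² = 13.4 mA.
V_DS = V_DD − I_D·R_D = 15 − 13.4×0.68 = 5.86 V.
Saturation requires V_DS ≥ V_GS − V_t = 2.85 V; 5.86 ≥ 2.85 ✓.

I_D ≈ 13 mA, V_DS ≈ 5.9 V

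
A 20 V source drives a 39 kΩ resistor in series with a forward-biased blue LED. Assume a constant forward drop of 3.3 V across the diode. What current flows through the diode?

KVL around the loop: 20 = V_D + I·R = 3.3 + I × 39 kΩ.
So I = (20 − 3.3) / 39 kΩ = 16.7 / 39 = 0.428 mA.

I ≈ 0.43 mA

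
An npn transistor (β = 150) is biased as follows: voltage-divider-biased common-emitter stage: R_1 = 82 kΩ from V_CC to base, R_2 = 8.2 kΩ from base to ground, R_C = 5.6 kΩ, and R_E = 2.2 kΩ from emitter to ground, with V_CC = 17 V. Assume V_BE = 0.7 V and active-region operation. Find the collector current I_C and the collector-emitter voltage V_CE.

Thevenize the base divider: V_Th = V_CC·R_2/(R_1+R_2) = 17×8.2/90.2 = 1.55 V, R_Th = R_1‖R_2 = 7.45 kΩ.
Base-emitter loop: V_Th = I_B·R_Th + V_BE + (β+1)I_B·R_E, so I_B = (1.55 − 0.7) / (7.45 + 151×2.2) = 0.00249 mA.
I_C = β·I_B = 150×0.00249 = 0.373 mA, and I_E = (β+1)I_B = 0.376 mA.
V_CE = V_CC − I_C·R_C − I_E·R_E = 17 − 0.373×5.6 − 0.376×2.2 = 14.1 V.
V_CE = 14.1 V > 0.2 V confirms active-region operation.

I_C ≈ 0.37 mA, V_CE ≈ 14 V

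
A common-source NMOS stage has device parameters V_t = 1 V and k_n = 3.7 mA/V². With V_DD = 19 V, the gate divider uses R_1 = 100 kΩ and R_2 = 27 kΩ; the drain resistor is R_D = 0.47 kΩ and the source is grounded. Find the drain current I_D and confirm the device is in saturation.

V_G = V_DD·R_2/(R_1+R_2) = 19×27/127 = 4.04 V. With the source grounded, V_GS = V_G = 4.04 V.
Assume saturation: I_D = (k_n/2)(V_GS − V_t)² = (3.7/2)×(4.04 − 1)² = 1.85×3.04² = 17.1 mA.
V_DS = V_DD − I_D·R_D = 19 − 17.1×0.47 = 11 V.
Saturation requires V_DS ≥ V_GS − V_t = 3.04 V; 11 ≥ 3.04 ✓.

I_D ≈ 17 mA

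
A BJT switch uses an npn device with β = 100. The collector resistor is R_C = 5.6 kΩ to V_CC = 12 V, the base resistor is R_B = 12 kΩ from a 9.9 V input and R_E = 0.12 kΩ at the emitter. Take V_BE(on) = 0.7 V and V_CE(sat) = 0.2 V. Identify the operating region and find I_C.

saturation; I_C ≈ 2 mA

Assume active: I_B = (9.9 − 0.7)/(12 + 101×0.12) = 0.381 mA, I_C = β·I_B = 38.1 mA.
Then V_CE = 12 − 38.1×5.6 − 38.5×0.12 = -206 V < 0.2 V — the active assumption fails.
Re-solve with V_CE = 0.2 V. KCL at the emitter: V_E/R_E = (V_BB−0.7−V_E)/R_B + (V_CC−0.2−V_E)/R_C, giving V_E = 0.334 V.
I_C = (V_CC − 0.2 − V_E)/R_C = (11.8 − 0.334)/5.6 = 2.05 mA.
Check: I_B = (9.2 − 0.334)/12 = 0.739 mA, and β·I_B = 73.9 mA > I_C, confirming saturation.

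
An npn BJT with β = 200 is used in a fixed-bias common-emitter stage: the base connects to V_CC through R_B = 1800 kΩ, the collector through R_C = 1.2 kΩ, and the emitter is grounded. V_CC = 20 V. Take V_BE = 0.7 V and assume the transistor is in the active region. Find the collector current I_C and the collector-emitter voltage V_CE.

I_C ≈ 2.1 mA, V_CE ≈ 17 V

Base loop: V_CC = I_B·R_B + V_BE, so I_B = (20 − 0.7)/1800 kΩ = 0.0107 mA.
In the active region I_C = β·I_B = 200 × 0.0107 = 2.14 mA.
Collector loop: V_CE = V_CC − I_C·R_C = 20 − 2.14×1.2 = 17.4 V.
Since V_CE = 17.4 V > V_CE(sat) ≈ 0.2 V, the transistor is in the active region as assumed.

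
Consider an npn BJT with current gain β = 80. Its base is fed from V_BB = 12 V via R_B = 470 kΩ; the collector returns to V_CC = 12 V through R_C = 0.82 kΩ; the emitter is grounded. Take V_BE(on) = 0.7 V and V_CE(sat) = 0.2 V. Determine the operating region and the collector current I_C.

active; I_C ≈ 1.9 mA

Assume active. Base-emitter loop: I_B = (V_BB − V_BE)/R_B = (12 − 0.7)/470 = 0.024 mA.
I_C = β·I_B = 80×0.024 = 1.92 mA.
V_CE = V_CC − I_C·R_C = 12 − 1.92×0.82 = 10.4 V > V_CE(sat), so the active-region assumption holds.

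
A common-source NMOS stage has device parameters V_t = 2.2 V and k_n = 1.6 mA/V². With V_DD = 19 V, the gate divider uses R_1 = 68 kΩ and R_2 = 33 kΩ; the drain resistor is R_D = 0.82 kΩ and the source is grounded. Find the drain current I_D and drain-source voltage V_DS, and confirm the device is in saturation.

V_G = V_DD·R_2/(R_1+R_2) = 19×33/101 = 6.21 V. With the source grounded, V_GS = V_G = 6.21 V.
Assume saturation: I_D = (k_n/2)(V_GS − V_t)² = (1.6/2)×(6.21 − 2.2)² = 0.8×4.01² = 12.9 mA.
V_DS = V_DD − I_D·R_D = 19 − 12.9×0.82 = 8.46 V.
Saturation requires V_DS ≥ V_GS − V_t = 4.01 V; 8.46 ≥ 4.01 ✓.

I_D ≈ 13 mA, V_DS ≈ 8.5 V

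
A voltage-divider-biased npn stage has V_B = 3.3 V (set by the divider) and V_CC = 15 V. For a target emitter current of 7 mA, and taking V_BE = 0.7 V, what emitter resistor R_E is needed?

R_E ≈ 0.37 kΩ

V_E = V_B − V_BE = 3.3 − 0.7 = 2.6 V.
R_E = V_E / I_E = 2.6 / 7 = 0.371 kΩ.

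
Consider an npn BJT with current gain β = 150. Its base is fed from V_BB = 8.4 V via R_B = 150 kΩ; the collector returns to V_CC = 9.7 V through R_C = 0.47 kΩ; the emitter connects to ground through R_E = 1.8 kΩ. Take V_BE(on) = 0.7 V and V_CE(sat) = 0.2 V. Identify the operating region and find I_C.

Assume active. Base-emitter loop: I_B = (V_BB − V_BE)/(R_B + (β+1)R_E) = (8.4 − 0.7)/(150 + 151×1.8) = 0.0183 mA.
I_C = β·I_B = 150×0.0183 = 2.74 mA.
V_CE = V_CC − I_C·R_C − I_E·R_E = 9.7 − 2.74×0.47 − 2.76×1.8 = 3.45 V > V_CE(sat), so the active-region assumption holds.

active; I_C ≈ 2.7 mA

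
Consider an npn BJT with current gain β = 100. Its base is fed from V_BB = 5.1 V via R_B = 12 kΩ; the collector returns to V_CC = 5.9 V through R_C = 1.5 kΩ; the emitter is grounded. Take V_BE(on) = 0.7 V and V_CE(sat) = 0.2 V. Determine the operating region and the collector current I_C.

Assume active: I_B = (5.1 − 0.7)/12 = 0.367 mA, giving I_C = β·I_B = 36.7 mA.
But then V_CE = 5.9 − 36.7×1.5 = -49.1 V < V_CE(sat) = 0.2 V — impossible in the active region.
So the transistor is saturated. With V_CE = 0.2 V, I_C = (V_CC − 0.2)/R_C = 5.7/1.5 = 3.8 mA.
Check: β·I_B = 36.7 mA > I_C = 3.8 mA, confirming saturation.

saturation; I_C ≈ 3.8 mA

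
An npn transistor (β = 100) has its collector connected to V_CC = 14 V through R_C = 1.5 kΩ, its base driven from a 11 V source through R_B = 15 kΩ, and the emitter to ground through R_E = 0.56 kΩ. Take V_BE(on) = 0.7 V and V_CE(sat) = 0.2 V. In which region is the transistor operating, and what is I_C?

saturation; I_C ≈ 6.6 mA

Assume active: I_B = (11 − 0.7)/(15 + 101×0.56) = 0.144 mA, I_C = β·I_B = 14.4 mA.
Then V_CE = 14 − 14.4×1.5 − 14.5×0.56 = -15.7 V < 0.2 V — the active assumption fails.
Re-solve with V_CE = 0.2 V. KCL at the emitter: V_E/R_E = (V_BB−0.7−V_E)/R_B + (V_CC−0.2−V_E)/R_C, giving V_E = 3.92 V.
I_C = (V_CC − 0.2 − V_E)/R_C = (13.8 − 3.92)/1.5 = 6.58 mA.
Check: I_B = (10.3 − 3.92)/15 = 0.425 mA, and β·I_B = 42.5 mA > I_C, confirming saturation.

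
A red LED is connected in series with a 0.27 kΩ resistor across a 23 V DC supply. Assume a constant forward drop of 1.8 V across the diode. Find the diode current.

I ≈ 79 mA

KVL around the loop: 23 = V_D + I·R = 1.8 + I × 0.27 kΩ.
So I = (23 − 1.8) / 0.27 kΩ = 21.2 / 0.27 = 78.5 mA.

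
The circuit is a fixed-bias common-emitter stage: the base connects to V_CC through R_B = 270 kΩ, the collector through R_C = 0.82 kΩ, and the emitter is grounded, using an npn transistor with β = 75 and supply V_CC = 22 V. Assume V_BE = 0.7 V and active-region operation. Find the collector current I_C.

Base loop: V_CC = I_B·R_B + V_BE, so I_B = (22 − 0.7)/270 kΩ = 0.0789 mA.
In the active region I_C = β·I_B = 75 × 0.0789 = 5.92 mA.
Collector loop: V_CE = V_CC − I_C·R_C = 22 − 5.92×0.82 = 17.1 V.
Since V_CE = 17.1 V > V_CE(sat) ≈ 0.2 V, the transistor is in the active region as assumed.

I_C ≈ 5.9 mA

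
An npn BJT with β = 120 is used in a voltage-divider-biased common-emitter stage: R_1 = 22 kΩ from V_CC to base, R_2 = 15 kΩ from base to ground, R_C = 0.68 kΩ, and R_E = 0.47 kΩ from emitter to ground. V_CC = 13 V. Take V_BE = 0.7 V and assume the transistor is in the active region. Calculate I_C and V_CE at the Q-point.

I_C ≈ 8.3 mA, V_CE ≈ 3.4 V

Thevenize the base divider: V_Th = V_CC·R_2/(R_1+R_2) = 13×15/37 = 5.27 V, R_Th = R_1‖R_2 = 8.92 kΩ.
Base-emitter loop: V_Th = I_B·R_Th + V_BE + (β+1)I_B·R_E, so I_B = (5.27 − 0.7) / (8.92 + 121×0.47) = 0.0695 mA.
I_C = β·I_B = 120×0.0695 = 8.34 mA, and I_E = (β+1)I_B = 8.41 mA.
V_CE = V_CC − I_C·R_C − I_E·R_E = 13 − 8.34×0.68 − 8.41×0.47 = 3.38 V.
V_CE = 3.38 V > 0.2 V confirms active-region operation.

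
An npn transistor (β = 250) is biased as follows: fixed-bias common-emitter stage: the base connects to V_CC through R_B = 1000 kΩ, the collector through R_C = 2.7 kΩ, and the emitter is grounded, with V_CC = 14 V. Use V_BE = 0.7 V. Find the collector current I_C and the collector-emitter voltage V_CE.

I_C ≈ 3.3 mA, V_CE ≈ 5 V

Base loop: V_CC = I_B·R_B + V_BE, so I_B = (14 − 0.7)/1000 kΩ = 0.0133 mA.
In the active region I_C = β·I_B = 250 × 0.0133 = 3.33 mA.
Collector loop: V_CE = V_CC − I_C·R_C = 14 − 3.33×2.7 = 5.02 V.
Since V_CE = 5.02 V > V_CE(sat) ≈ 0.2 V, the transistor is in the active region as assumed.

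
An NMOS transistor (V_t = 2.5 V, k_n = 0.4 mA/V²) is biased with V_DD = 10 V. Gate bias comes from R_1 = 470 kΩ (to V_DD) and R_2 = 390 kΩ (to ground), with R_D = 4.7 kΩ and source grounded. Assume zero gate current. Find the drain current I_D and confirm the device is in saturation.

I_D ≈ 0.83 mA

V_G = V_DD·R_2/(R_1+R_2) = 10×390/860 = 4.53 V. With the source grounded, V_GS = V_G = 4.53 V.
Assume saturation: I_D = (k_n/2)(V_GS − V_t)² = (0.4/2)×(4.53 − 2.5)² = 0.2×2.03² = 0.828 mA.
V_DS = V_DD − I_D·R_D = 10 − 0.828×4.7 = 6.11 V.
Saturation requires V_DS ≥ V_GS − V_t = 2.03 V; 6.11 ≥ 2.03 ✓.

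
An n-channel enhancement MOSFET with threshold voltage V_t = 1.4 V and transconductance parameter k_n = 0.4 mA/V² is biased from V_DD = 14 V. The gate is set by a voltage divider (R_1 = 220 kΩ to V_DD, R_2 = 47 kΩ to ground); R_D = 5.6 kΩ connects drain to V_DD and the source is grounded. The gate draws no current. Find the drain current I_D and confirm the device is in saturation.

I_D ≈ 0.23 mA

V_G = V_DD·R_2/(R_1+R_2) = 14×47/267 = 2.46 V. With the source grounded, V_GS = V_G = 2.46 V.
Assume saturation: I_D = (k_n/2)(V_GS − V_t)² = (0.4/2)×(2.46 − 1.4)² = 0.2×1.06² = 0.227 mA.
V_DS = V_DD − I_D·R_D = 14 − 0.227×5.6 = 12.7 V.
Saturation requires V_DS ≥ V_GS − V_t = 1.06 V; 12.7 ≥ 1.06 ✓.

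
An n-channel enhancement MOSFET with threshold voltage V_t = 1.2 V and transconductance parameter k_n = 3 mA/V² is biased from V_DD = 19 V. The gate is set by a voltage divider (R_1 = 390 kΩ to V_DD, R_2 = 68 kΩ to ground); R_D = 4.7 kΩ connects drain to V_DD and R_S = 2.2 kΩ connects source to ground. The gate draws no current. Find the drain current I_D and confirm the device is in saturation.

I_D ≈ 0.48 mA

V_G = V_DD·R_2/(R_1+R_2) = 19×68/458 = 2.82 V.
Assume saturation: I_D = (k_n/2)(V_GS − V_t)² with V_GS = V_G − I_D·R_S = 2.82 − 2.2·I_D.
Substituting gives 7.26·I_D² − 11.7·I_D + 3.94 = 0, with roots I_D = 0.48 or 1.13 mA.
The root I_D = 1.13 mA gives V_GS = 0.331 V ≤ V_t, so take I_D = 0.48 mA.
Then V_GS = 1.77 V and V_DS = V_DD − I_D(R_D+R_S) = 19 − 0.48×6.9 = 15.7 V.
Saturation requires V_DS ≥ V_GS − V_t = 0.566 V; 15.7 ≥ 0.566 ✓.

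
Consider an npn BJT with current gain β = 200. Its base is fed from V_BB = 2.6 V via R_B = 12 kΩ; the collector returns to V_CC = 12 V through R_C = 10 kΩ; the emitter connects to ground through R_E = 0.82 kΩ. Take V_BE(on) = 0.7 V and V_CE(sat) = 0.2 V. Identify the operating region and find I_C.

saturation; I_C ≈ 1.1 mA

Assume active: I_B = (2.6 − 0.7)/(12 + 201×0.82) = 0.0107 mA, I_C = β·I_B = 2.15 mA.
Then V_CE = 12 − 2.15×10 − 2.16×0.82 = -11.3 V < 0.2 V — the active assumption fails.
Re-solve with V_CE = 0.2 V. KCL at the emitter: V_E/R_E = (V_BB−0.7−V_E)/R_B + (V_CC−0.2−V_E)/R_C, giving V_E = 0.954 V.
I_C = (V_CC − 0.2 − V_E)/R_C = (11.8 − 0.954)/10 = 1.08 mA.
Check: I_B = (1.9 − 0.954)/12 = 0.0788 mA, and β·I_B = 15.8 mA > I_C, confirming saturation.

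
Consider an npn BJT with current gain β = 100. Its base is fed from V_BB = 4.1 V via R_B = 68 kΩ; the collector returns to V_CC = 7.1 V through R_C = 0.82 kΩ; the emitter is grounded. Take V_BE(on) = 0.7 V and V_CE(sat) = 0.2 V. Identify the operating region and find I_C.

active; I_C ≈ 5 mA

Assume active. Base-emitter loop: I_B = (V_BB − V_BE)/R_B = (4.1 − 0.7)/68 = 0.05 mA.
I_C = β·I_B = 100×0.05 = 5 mA.
V_CE = V_CC − I_C·R_C = 7.1 − 5×0.82 = 3 V > V_CE(sat), so the active-region assumption holds.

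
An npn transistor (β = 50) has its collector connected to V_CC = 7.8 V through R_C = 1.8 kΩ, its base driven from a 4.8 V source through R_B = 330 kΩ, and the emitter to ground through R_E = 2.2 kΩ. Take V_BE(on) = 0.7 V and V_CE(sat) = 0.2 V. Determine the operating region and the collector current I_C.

active; I_C ≈ 0.46 mA

Assume active. Base-emitter loop: I_B = (V_BB − V_BE)/(R_B + (β+1)R_E) = (4.8 − 0.7)/(330 + 51×2.2) = 0.00927 mA.
I_C = β·I_B = 50×0.00927 = 0.464 mA.
V_CE = V_CC − I_C·R_C − I_E·R_E = 7.8 − 0.464×1.8 − 0.473×2.2 = 5.93 V > V_CE(sat), so the active-region assumption holds.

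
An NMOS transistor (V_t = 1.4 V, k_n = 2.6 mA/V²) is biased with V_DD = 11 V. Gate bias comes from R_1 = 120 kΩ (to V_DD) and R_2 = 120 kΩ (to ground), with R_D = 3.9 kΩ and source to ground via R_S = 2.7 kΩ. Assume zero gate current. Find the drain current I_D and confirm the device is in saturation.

V_G = V_DD·R_2/(R_1+R_2) = 11×120/240 = 5.5 V.
Assume saturation: I_D = (k_n/2)(V_GS − V_t)² with V_GS = V_G − I_D·R_S = 5.5 − 2.7·I_D.
Substituting gives 9.48·I_D² − 29.8·I_D + 21.9 = 0, with roots I_D = 1.17 or 1.98 mA.
The root I_D = 1.98 mA gives V_GS = 0.167 V ≤ V_t, so take I_D = 1.17 mA.
Then V_GS = 2.35 V and V_DS = V_DD − I_D(R_D+R_S) = 11 − 1.17×6.6 = 3.29 V.
Saturation requires V_DS ≥ V_GS − V_t = 0.948 V; 3.29 ≥ 0.948 ✓.

I_D ≈ 1.2 mA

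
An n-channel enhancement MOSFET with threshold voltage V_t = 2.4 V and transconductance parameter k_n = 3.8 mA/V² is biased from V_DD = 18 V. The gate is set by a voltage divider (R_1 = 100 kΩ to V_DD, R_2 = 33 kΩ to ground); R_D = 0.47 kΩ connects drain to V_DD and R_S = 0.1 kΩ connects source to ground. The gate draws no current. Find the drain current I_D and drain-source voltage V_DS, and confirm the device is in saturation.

V_G = V_DD·R_2/(R_1+R_2) = 18×33/133 = 4.47 V.
Assume saturation: I_D = (k_n/2)(V_GS − V_t)² with V_GS = V_G − I_D·R_S = 4.47 − 0.1·I_D.
Substituting gives 0.019·I_D² − 1.79·I_D + 8.11 = 0, with roots I_D = 4.79 or 89.2 mA.
The root I_D = 89.2 mA gives V_GS = -4.45 V ≤ V_t, so take I_D = 4.79 mA.
Then V_GS = 3.99 V and V_DS = V_DD − I_D(R_D+R_S) = 18 − 4.79×0.57 = 15.3 V.
Saturation requires V_DS ≥ V_GS − V_t = 1.59 V; 15.3 ≥ 1.59 ✓.

I_D ≈ 4.8 mA, V_DS ≈ 15 V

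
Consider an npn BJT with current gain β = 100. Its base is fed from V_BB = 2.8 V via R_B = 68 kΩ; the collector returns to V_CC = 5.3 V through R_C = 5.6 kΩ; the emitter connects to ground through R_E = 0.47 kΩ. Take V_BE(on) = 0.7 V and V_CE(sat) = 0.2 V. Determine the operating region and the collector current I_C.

saturation; I_C ≈ 0.84 mA

Assume active: I_B = (2.8 − 0.7)/(68 + 101×0.47) = 0.0182 mA, I_C = β·I_B = 1.82 mA.
Then V_CE = 5.3 − 1.82×5.6 − 1.84×0.47 = -5.75 V < 0.2 V — the active assumption fails.
Re-solve with V_CE = 0.2 V. KCL at the emitter: V_E/R_E = (V_BB−0.7−V_E)/R_B + (V_CC−0.2−V_E)/R_C, giving V_E = 0.406 V.
I_C = (V_CC − 0.2 − V_E)/R_C = (5.1 − 0.406)/5.6 = 0.838 mA.
Check: I_B = (2.1 − 0.406)/68 = 0.0249 mA, and β·I_B = 2.49 mA > I_C, confirming saturation.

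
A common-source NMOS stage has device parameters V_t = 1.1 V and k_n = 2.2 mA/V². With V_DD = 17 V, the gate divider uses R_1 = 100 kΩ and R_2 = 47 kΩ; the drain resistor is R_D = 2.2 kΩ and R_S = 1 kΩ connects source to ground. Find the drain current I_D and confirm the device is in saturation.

I_D ≈ 2.8 mA

V_G = V_DD·R_2/(R_1+R_2) = 17×47/147 = 5.44 V.
Assume saturation: I_D = (k_n/2)(V_GS − V_t)² with V_GS = V_G − I_D·R_S = 5.44 − 1·I_D.
Substituting gives 1.1·I_D² − 10.5·I_D + 20.7 = 0, with roots I_D = 2.75 or 6.83 mA.
The root I_D = 6.83 mA gives V_GS = -1.39 V ≤ V_t, so take I_D = 2.75 mA.
Then V_GS = 2.68 V and V_DS = V_DD − I_D(R_D+R_S) = 17 − 2.75×3.2 = 8.19 V.
Saturation requires V_DS ≥ V_GS − V_t = 1.58 V; 8.19 ≥ 1.58 ✓.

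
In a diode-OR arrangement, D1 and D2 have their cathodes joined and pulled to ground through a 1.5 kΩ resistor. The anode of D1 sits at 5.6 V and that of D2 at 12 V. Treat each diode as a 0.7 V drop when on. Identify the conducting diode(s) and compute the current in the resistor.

Only D2 conducts; I_R ≈ 7.5 mA

Assume both conduct. Then node N would need to be at both 5.6−0.7 = 4.9 V and 12−0.7 = 11.3 V, which is impossible.
Assume only D2 conducts: V_N = 12 − 0.7 = 11.3 V, so I_R = 11.3/1.5 = 7.53 mA.
Check D1: its anode-to-cathode voltage is 5.6 − 11.3 = -5.7 V < 0.7 V, so it is off. The assumption is consistent.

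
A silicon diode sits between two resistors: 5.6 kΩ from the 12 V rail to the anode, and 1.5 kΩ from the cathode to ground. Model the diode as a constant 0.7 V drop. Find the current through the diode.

The two resistors are in series with the diode, so KVL gives 12 = I·5.6 + 0.7 + I·1.5.
I = (12 − 0.7) / (5.6 + 1.5) kΩ = 11.3 / 7.1 = 1.59 mA.

I ≈ 1.6 mA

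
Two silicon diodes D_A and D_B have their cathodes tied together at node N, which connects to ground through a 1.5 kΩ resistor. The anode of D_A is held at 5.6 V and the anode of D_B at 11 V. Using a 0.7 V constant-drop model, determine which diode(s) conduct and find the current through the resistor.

Assume both conduct. Then node N would need to be at both 5.6−0.7 = 4.9 V and 11−0.7 = 10.3 V, which is impossible.
Assume only D_B conducts: V_N = 11 − 0.7 = 10.3 V, so I_R = 10.3/1.5 = 6.87 mA.
Check D_A: its anode-to-cathode voltage is 5.6 − 10.3 = -4.7 V < 0.7 V, so it is off. The assumption is consistent.

Only D_B conducts; I_R ≈ 6.9 mA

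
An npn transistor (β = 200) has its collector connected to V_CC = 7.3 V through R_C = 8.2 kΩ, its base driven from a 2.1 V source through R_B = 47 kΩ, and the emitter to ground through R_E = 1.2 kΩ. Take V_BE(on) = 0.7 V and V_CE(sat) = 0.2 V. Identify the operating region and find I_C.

saturation; I_C ≈ 0.75 mA

Assume active: I_B = (2.1 − 0.7)/(47 + 201×1.2) = 0.00486 mA, I_C = β·I_B = 0.972 mA.
Then V_CE = 7.3 − 0.972×8.2 − 0.976×1.2 = -1.84 V < 0.2 V — the active assumption fails.
Re-solve with V_CE = 0.2 V. KCL at the emitter: V_E/R_E = (V_BB−0.7−V_E)/R_B + (V_CC−0.2−V_E)/R_C, giving V_E = 0.917 V.
I_C = (V_CC − 0.2 − V_E)/R_C = (7.1 − 0.917)/8.2 = 0.754 mA.
Check: I_B = (1.4 − 0.917)/47 = 0.0103 mA, and β·I_B = 2.05 mA > I_C, confirming saturation.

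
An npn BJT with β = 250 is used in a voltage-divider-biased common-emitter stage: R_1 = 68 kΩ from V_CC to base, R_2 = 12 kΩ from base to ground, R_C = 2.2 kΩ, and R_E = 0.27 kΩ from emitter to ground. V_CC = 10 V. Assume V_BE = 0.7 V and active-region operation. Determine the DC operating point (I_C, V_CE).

Thevenize the base divider: V_Th = V_CC·R_2/(R_1+R_2) = 10×12/80 = 1.5 V, R_Th = R_1‖R_2 = 10.2 kΩ.
Base-emitter loop: V_Th = I_B·R_Th + V_BE + (β+1)I_B·R_E, so I_B = (1.5 − 0.7) / (10.2 + 251×0.27) = 0.0103 mA.
I_C = β·I_B = 250×0.0103 = 2.57 mA, and I_E = (β+1)I_B = 2.58 mA.
V_CE = V_CC − I_C·R_C − I_E·R_E = 10 − 2.57×2.2 − 2.58×0.27 = 3.66 V.
V_CE = 3.66 V > 0.2 V confirms active-region operation.

I_C ≈ 2.6 mA, V_CE ≈ 3.7 V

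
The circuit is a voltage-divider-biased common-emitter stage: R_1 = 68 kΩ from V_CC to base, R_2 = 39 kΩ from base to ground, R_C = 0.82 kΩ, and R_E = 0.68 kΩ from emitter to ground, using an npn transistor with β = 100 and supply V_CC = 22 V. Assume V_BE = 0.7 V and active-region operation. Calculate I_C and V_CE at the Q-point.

Thevenize the base divider: V_Th = V_CC·R_2/(R_1+R_2) = 22×39/107 = 8.02 V, R_Th = R_1‖R_2 = 24.8 kΩ.
Base-emitter loop: V_Th = I_B·R_Th + V_BE + (β+1)I_B·R_E, so I_B = (8.02 − 0.7) / (24.8 + 101×0.68) = 0.0783 mA.
I_C = β·I_B = 100×0.0783 = 7.83 mA, and I_E = (β+1)I_B = 7.91 mA.
V_CE = V_CC − I_C·R_C − I_E·R_E = 22 − 7.83×0.82 − 7.91×0.68 = 10.2 V.
V_CE = 10.2 V > 0.2 V confirms active-region operation.

I_C ≈ 7.8 mA, V_CE ≈ 10 V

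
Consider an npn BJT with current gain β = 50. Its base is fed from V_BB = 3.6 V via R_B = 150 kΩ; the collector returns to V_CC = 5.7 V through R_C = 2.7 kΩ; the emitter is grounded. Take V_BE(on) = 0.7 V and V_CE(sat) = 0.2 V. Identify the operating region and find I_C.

Assume active. Base-emitter loop: I_B = (V_BB − V_BE)/R_B = (3.6 − 0.7)/150 = 0.0193 mA.
I_C = β·I_B = 50×0.0193 = 0.967 mA.
V_CE = V_CC − I_C·R_C = 5.7 − 0.967×2.7 = 3.09 V > V_CE(sat), so the active-region assumption holds.

active; I_C ≈ 0.97 mA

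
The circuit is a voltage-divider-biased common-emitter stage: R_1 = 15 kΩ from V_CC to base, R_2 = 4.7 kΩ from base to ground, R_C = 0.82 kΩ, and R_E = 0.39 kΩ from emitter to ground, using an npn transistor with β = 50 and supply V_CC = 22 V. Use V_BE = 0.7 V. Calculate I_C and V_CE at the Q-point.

Thevenize the base divider: V_Th = V_CC·R_2/(R_1+R_2) = 22×4.7/19.7 = 5.25 V, R_Th = R_1‖R_2 = 3.58 kΩ.
Base-emitter loop: V_Th = I_B·R_Th + V_BE + (β+1)I_B·R_E, so I_B = (5.25 − 0.7) / (3.58 + 51×0.39) = 0.194 mA.
I_C = β·I_B = 50×0.194 = 9.69 mA, and I_E = (β+1)I_B = 9.88 mA.
V_CE = V_CC − I_C·R_C − I_E·R_E = 22 − 9.69×0.82 − 9.88×0.39 = 10.2 V.
V_CE = 10.2 V > 0.2 V confirms active-region operation.

I_C ≈ 9.7 mA, V_CE ≈ 10 V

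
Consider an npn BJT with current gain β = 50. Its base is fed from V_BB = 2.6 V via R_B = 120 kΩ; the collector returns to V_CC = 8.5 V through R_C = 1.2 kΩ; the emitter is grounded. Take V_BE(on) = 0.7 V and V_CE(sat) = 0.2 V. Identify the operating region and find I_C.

Assume active. Base-emitter loop: I_B = (V_BB − V_BE)/R_B = (2.6 − 0.7)/120 = 0.0158 mA.
I_C = β·I_B = 50×0.0158 = 0.792 mA.
V_CE = V_CC − I_C·R_C = 8.5 − 0.792×1.2 = 7.55 V > V_CE(sat), so the active-region assumption holds.

active; I_C ≈ 0.79 mA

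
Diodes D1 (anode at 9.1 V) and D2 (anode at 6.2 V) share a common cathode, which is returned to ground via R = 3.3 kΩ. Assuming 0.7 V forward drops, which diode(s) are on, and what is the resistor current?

Only D1 conducts; I_R ≈ 2.5 mA

Assume both conduct. Then node N would need to be at both 9.1−0.7 = 8.4 V and 6.2−0.7 = 5.5 V, which is impossible.
Assume only D1 conducts: V_N = 9.1 − 0.7 = 8.4 V, so I_R = 8.4/3.3 = 2.55 mA.
Check D2: its anode-to-cathode voltage is 6.2 − 8.4 = -2.2 V < 0.7 V, so it is off. The assumption is consistent.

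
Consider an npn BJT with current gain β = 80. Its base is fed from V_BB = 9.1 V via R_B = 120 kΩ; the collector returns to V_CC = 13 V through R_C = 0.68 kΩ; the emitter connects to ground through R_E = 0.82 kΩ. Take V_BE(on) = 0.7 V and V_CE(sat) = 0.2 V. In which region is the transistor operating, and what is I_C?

Assume active. Base-emitter loop: I_B = (V_BB − V_BE)/(R_B + (β+1)R_E) = (9.1 − 0.7)/(120 + 81×0.82) = 0.0451 mA.
I_C = β·I_B = 80×0.0451 = 3.6 mA.
V_CE = V_CC − I_C·R_C − I_E·R_E = 13 − 3.6×0.68 − 3.65×0.82 = 7.56 V > V_CE(sat), so the active-region assumption holds.

active; I_C ≈ 3.6 mA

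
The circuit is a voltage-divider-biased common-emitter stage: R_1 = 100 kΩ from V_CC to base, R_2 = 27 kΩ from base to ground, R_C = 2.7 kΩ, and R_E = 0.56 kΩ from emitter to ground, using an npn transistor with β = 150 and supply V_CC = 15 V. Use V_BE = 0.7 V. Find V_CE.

V_CE ≈ 3.5 V

Thevenize the base divider: V_Th = V_CC·R_2/(R_1+R_2) = 15×27/127 = 3.19 V, R_Th = R_1‖R_2 = 21.3 kΩ.
Base-emitter loop: V_Th = I_B·R_Th + V_BE + (β+1)I_B·R_E, so I_B = (3.19 − 0.7) / (21.3 + 151×0.56) = 0.0235 mA.
I_C = β·I_B = 150×0.0235 = 3.53 mA, and I_E = (β+1)I_B = 3.55 mA.
V_CE = V_CC − I_C·R_C − I_E·R_E = 15 − 3.53×2.7 − 3.55×0.56 = 3.49 V.
V_CE = 3.49 V > 0.2 V confirms active-region operation.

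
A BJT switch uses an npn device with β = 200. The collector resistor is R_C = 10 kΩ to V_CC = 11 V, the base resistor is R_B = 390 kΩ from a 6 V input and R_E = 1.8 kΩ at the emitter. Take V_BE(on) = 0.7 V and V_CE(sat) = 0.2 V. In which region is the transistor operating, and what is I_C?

saturation; I_C ≈ 0.91 mA

Assume active: I_B = (6 − 0.7)/(390 + 201×1.8) = 0.00705 mA, I_C = β·I_B = 1.41 mA.
Then V_CE = 11 − 1.41×10 − 1.42×1.8 = -5.65 V < 0.2 V — the active assumption fails.
Re-solve with V_CE = 0.2 V. KCL at the emitter: V_E/R_E = (V_BB−0.7−V_E)/R_B + (V_CC−0.2−V_E)/R_C, giving V_E = 1.66 V.
I_C = (V_CC − 0.2 − V_E)/R_C = (10.8 − 1.66)/10 = 0.914 mA.
Check: I_B = (5.3 − 1.66)/390 = 0.00933 mA, and β·I_B = 1.87 mA > I_C, confirming saturation.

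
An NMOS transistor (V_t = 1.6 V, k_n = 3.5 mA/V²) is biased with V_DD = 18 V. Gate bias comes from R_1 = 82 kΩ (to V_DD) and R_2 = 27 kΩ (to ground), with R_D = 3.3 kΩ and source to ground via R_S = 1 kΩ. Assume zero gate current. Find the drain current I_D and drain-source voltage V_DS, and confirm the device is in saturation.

V_G = V_DD·R_2/(R_1+R_2) = 18×27/109 = 4.46 V.
Assume saturation: I_D = (k_n/2)(V_GS − V_t)² with V_GS = V_G − I_D·R_S = 4.46 − 1·I_D.
Substituting gives 1.75·I_D² − 11·I_D + 14.3 = 0, with roots I_D = 1.83 or 4.45 mA.
The root I_D = 4.45 mA gives V_GS = 0.00464 V ≤ V_t, so take I_D = 1.83 mA.
Then V_GS = 2.62 V and V_DS = V_DD − I_D(R_D+R_S) = 18 − 1.83×4.3 = 10.1 V.
Saturation requires V_DS ≥ V_GS − V_t = 1.02 V; 10.1 ≥ 1.02 ✓.

I_D ≈ 1.8 mA, V_DS ≈ 10 V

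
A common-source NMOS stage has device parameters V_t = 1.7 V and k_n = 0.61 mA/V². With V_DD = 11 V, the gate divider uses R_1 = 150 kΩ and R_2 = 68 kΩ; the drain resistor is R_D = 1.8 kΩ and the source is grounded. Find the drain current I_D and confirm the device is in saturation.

I_D ≈ 0.91 mA

V_G = V_DD·R_2/(R_1+R_2) = 11×68/218 = 3.43 V. With the source grounded, V_GS = V_G = 3.43 V.
Assume saturation: I_D = (k_n/2)(V_GS − V_t)² = (0.61/2)×(3.43 − 1.7)² = 0.305×1.73² = 0.914 mA.
V_DS = V_DD − I_D·R_D = 11 − 0.914×1.8 = 9.35 V.
Saturation requires V_DS ≥ V_GS − V_t = 1.73 V; 9.35 ≥ 1.73 ✓.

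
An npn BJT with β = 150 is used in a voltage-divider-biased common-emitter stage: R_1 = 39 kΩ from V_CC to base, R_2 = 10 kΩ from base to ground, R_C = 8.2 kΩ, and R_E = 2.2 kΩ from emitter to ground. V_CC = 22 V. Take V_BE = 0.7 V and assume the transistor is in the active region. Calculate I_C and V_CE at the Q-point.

Thevenize the base divider: V_Th = V_CC·R_2/(R_1+R_2) = 22×10/49 = 4.49 V, R_Th = R_1‖R_2 = 7.96 kΩ.
Base-emitter loop: V_Th = I_B·R_Th + V_BE + (β+1)I_B·R_E, so I_B = (4.49 − 0.7) / (7.96 + 151×2.2) = 0.0111 mA.
I_C = β·I_B = 150×0.0111 = 1.67 mA, and I_E = (β+1)I_B = 1.68 mA.
V_CE = V_CC − I_C·R_C − I_E·R_E = 22 − 1.67×8.2 − 1.68×2.2 = 4.6 V.
V_CE = 4.6 V > 0.2 V confirms active-region operation.

I_C ≈ 1.7 mA, V_CE ≈ 4.6 V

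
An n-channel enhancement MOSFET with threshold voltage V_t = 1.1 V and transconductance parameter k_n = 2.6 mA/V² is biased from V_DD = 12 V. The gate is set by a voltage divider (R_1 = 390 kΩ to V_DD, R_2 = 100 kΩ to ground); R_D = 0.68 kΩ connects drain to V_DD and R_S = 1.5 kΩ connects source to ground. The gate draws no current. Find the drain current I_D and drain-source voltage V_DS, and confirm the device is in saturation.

I_D ≈ 0.49 mA, V_DS ≈ 11 V

V_G = V_DD·R_2/(R_1+R_2) = 12×100/490 = 2.45 V.
Assume saturation: I_D = (k_n/2)(V_GS − V_t)² with V_GS = V_G − I_D·R_S = 2.45 − 1.5·I_D.
Substituting gives 2.93·I_D² − 6.26·I_D + 2.37 = 0, with roots I_D = 0.49 or 1.65 mA.
The root I_D = 1.65 mA gives V_GS = -0.0268 V ≤ V_t, so take I_D = 0.49 mA.
Then V_GS = 1.71 V and V_DS = V_DD − I_D(R_D+R_S) = 12 − 0.49×2.18 = 10.9 V.
Saturation requires V_DS ≥ V_GS − V_t = 0.614 V; 10.9 ≥ 0.614 ✓.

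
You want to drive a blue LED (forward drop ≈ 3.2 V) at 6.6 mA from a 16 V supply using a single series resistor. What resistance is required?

The resistor drops V_S − V_D = 16 − 3.2 = 12.8 V at 6.6 mA.
R = 12.8 V / 6.6 mA = 1.94 kΩ.

R ≈ 1.9 kΩ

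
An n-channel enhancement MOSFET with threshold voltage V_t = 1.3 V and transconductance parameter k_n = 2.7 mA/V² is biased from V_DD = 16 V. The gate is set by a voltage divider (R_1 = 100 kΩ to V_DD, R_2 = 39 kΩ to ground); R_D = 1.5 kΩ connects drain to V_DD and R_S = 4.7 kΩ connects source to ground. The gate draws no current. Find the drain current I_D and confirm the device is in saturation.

V_G = V_DD·R_2/(R_1+R_2) = 16×39/139 = 4.49 V.
Assume saturation: I_D = (k_n/2)(V_GS − V_t)² with V_GS = V_G − I_D·R_S = 4.49 − 4.7·I_D.
Substituting gives 29.8·I_D² − 41.5·I_D + 13.7 = 0, with roots I_D = 0.544 or 0.847 mA.
The root I_D = 0.847 mA gives V_GS = 0.508 V ≤ V_t, so take I_D = 0.544 mA.
Then V_GS = 1.93 V and V_DS = V_DD − I_D(R_D+R_S) = 16 − 0.544×6.2 = 12.6 V.
Saturation requires V_DS ≥ V_GS − V_t = 0.635 V; 12.6 ≥ 0.635 ✓.

I_D ≈ 0.54 mA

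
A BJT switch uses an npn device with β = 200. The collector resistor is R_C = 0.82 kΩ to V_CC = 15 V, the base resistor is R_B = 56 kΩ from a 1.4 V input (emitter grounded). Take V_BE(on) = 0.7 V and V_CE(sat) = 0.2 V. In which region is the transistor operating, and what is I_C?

Assume active. Base-emitter loop: I_B = (V_BB − V_BE)/R_B = (1.4 − 0.7)/56 = 0.0125 mA.
I_C = β·I_B = 200×0.0125 = 2.5 mA.
V_CE = V_CC − I_C·R_C = 15 − 2.5×0.82 = 12.9 V > V_CE(sat), so the active-region assumption holds.

active; I_C ≈ 2.5 mA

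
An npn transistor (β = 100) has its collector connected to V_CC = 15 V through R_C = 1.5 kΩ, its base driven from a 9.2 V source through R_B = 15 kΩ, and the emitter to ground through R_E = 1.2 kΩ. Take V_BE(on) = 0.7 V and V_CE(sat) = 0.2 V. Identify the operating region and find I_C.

saturation; I_C ≈ 5.4 mA

Assume active: I_B = (9.2 − 0.7)/(15 + 101×1.2) = 0.0624 mA, I_C = β·I_B = 6.24 mA.
Then V_CE = 15 − 6.24×1.5 − 6.3×1.2 = -1.93 V < 0.2 V — the active assumption fails.
Re-solve with V_CE = 0.2 V. KCL at the emitter: V_E/R_E = (V_BB−0.7−V_E)/R_B + (V_CC−0.2−V_E)/R_C, giving V_E = 6.66 V.
I_C = (V_CC − 0.2 − V_E)/R_C = (14.8 − 6.66)/1.5 = 5.43 mA.
Check: I_B = (8.5 − 6.66)/15 = 0.123 mA, and β·I_B = 12.3 mA > I_C, confirming saturation.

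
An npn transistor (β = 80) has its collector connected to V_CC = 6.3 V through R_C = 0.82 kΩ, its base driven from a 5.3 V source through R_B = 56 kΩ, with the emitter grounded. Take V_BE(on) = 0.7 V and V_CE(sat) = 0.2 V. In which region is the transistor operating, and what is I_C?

active; I_C ≈ 6.6 mA

Assume active. Base-emitter loop: I_B = (V_BB − V_BE)/R_B = (5.3 − 0.7)/56 = 0.0821 mA.
I_C = β·I_B = 80×0.0821 = 6.57 mA.
V_CE = V_CC − I_C·R_C = 6.3 − 6.57×0.82 = 0.911 V > V_CE(sat), so the active-region assumption holds.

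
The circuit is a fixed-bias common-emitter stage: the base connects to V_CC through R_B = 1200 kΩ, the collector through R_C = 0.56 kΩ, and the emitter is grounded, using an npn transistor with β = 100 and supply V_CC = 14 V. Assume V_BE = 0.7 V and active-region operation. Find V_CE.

V_CE ≈ 13 V

Base loop: V_CC = I_B·R_B + V_BE, so I_B = (14 − 0.7)/1200 kΩ = 0.0111 mA.
In the active region I_C = β·I_B = 100 × 0.0111 = 1.11 mA.
Collector loop: V_CE = V_CC − I_C·R_C = 14 − 1.11×0.56 = 13.4 V.
Since V_CE = 13.4 V > V_CE(sat) ≈ 0.2 V, the transistor is in the active region as assumed.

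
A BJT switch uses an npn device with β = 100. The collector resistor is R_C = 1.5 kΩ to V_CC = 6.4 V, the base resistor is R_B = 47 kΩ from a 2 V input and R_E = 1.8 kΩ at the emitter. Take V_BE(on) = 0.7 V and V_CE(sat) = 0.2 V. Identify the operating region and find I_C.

Assume active. Base-emitter loop: I_B = (V_BB − V_BE)/(R_B + (β+1)R_E) = (2 − 0.7)/(47 + 101×1.8) = 0.00568 mA.
I_C = β·I_B = 100×0.00568 = 0.568 mA.
V_CE = V_CC − I_C·R_C − I_E·R_E = 6.4 − 0.568×1.5 − 0.574×1.8 = 4.51 V > V_CE(sat), so the active-region assumption holds.

active; I_C ≈ 0.57 mA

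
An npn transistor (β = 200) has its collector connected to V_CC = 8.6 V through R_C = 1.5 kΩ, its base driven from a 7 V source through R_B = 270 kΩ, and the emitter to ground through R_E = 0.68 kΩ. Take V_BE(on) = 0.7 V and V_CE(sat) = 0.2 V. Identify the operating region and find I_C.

Assume active. Base-emitter loop: I_B = (V_BB − V_BE)/(R_B + (β+1)R_E) = (7 − 0.7)/(270 + 201×0.68) = 0.0155 mA.
I_C = β·I_B = 200×0.0155 = 3.1 mA.
V_CE = V_CC − I_C·R_C − I_E·R_E = 8.6 − 3.1×1.5 − 3.11×0.68 = 1.84 V > V_CE(sat), so the active-region assumption holds.

active; I_C ≈ 3.1 mA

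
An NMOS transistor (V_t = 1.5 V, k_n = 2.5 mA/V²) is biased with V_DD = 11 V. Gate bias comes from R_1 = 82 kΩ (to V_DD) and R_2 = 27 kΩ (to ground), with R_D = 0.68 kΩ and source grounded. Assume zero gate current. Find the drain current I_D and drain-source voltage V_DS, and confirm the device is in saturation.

I_D ≈ 1.9 mA, V_DS ≈ 9.7 V

V_G = V_DD·R_2/(R_1+R_2) = 11×27/109 = 2.72 V. With the source grounded, V_GS = V_G = 2.72 V.
Assume saturation: I_D = (k_n/2)(V_GS − V_t)² = (2.5/2)×(2.72 − 1.5)² = 1.25×1.22² = 1.88 mA.
V_DS = V_DD − I_D·R_D = 11 − 1.88×0.68 = 9.72 V.
Saturation requires V_DS ≥ V_GS − V_t = 1.22 V; 9.72 ≥ 1.22 ✓.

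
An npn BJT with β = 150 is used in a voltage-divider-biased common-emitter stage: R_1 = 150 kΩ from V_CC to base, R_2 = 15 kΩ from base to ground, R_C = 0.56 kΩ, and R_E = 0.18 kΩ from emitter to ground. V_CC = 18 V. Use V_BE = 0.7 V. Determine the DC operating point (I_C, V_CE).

Thevenize the base divider: V_Th = V_CC·R_2/(R_1+R_2) = 18×15/165 = 1.64 V, R_Th = R_1‖R_2 = 13.6 kΩ.
Base-emitter loop: V_Th = I_B·R_Th + V_BE + (β+1)I_B·R_E, so I_B = (1.64 − 0.7) / (13.6 + 151×0.18) = 0.0229 mA.
I_C = β·I_B = 150×0.0229 = 3.44 mA, and I_E = (β+1)I_B = 3.46 mA.
V_CE = V_CC − I_C·R_C − I_E·R_E = 18 − 3.44×0.56 − 3.46×0.18 = 15.4 V.
V_CE = 15.4 V > 0.2 V confirms active-region operation.

I_C ≈ 3.4 mA, V_CE ≈ 15 V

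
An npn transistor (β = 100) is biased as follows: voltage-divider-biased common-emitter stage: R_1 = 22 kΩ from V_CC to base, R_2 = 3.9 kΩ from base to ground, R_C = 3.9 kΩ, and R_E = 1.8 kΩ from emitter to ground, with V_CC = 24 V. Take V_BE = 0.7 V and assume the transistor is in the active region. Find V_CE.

Thevenize the base divider: V_Th = V_CC·R_2/(R_1+R_2) = 24×3.9/25.9 = 3.61 V, R_Th = R_1‖R_2 = 3.31 kΩ.
Base-emitter loop: V_Th = I_B·R_Th + V_BE + (β+1)I_B·R_E, so I_B = (3.61 − 0.7) / (3.31 + 101×1.8) = 0.0157 mA.
I_C = β·I_B = 100×0.0157 = 1.57 mA, and I_E = (β+1)I_B = 1.59 mA.
V_CE = V_CC − I_C·R_C − I_E·R_E = 24 − 1.57×3.9 − 1.59×1.8 = 15 V.
V_CE = 15 V > 0.2 V confirms active-region operation.

V_CE ≈ 15 V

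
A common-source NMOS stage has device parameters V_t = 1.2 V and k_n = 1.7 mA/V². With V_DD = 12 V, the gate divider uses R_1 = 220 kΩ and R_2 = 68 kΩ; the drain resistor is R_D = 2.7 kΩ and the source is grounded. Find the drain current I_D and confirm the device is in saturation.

V_G = V_DD·R_2/(R_1+R_2) = 12×68/288 = 2.83 V. With the source grounded, V_GS = V_G = 2.83 V.
Assume saturation: I_D = (k_n/2)(V_GS − V_t)² = (1.7/2)×(2.83 − 1.2)² = 0.85×1.63² = 2.27 mA.
V_DS = V_DD − I_D·R_D = 12 − 2.27×2.7 = 5.88 V.
Saturation requires V_DS ≥ V_GS − V_t = 1.63 V; 5.88 ≥ 1.63 ✓.

I_D ≈ 2.3 mA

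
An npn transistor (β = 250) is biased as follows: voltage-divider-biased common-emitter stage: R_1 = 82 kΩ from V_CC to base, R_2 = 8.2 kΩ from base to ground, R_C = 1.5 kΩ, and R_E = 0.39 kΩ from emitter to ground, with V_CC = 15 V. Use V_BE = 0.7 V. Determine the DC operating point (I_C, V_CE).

Thevenize the base divider: V_Th = V_CC·R_2/(R_1+R_2) = 15×8.2/90.2 = 1.36 V, R_Th = R_1‖R_2 = 7.45 kΩ.
Base-emitter loop: V_Th = I_B·R_Th + V_BE + (β+1)I_B·R_E, so I_B = (1.36 − 0.7) / (7.45 + 251×0.39) = 0.0063 mA.
I_C = β·I_B = 250×0.0063 = 1.57 mA, and I_E = (β+1)I_B = 1.58 mA.
V_CE = V_CC − I_C·R_C − I_E·R_E = 15 − 1.57×1.5 − 1.58×0.39 = 12 V.
V_CE = 12 V > 0.2 V confirms active-region operation.

I_C ≈ 1.6 mA, V_CE ≈ 12 V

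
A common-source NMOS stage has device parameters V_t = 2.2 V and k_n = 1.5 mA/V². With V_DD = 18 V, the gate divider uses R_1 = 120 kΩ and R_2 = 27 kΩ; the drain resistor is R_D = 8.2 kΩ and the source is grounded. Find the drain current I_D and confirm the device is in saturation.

I_D ≈ 0.92 mA

V_G = V_DD·R_2/(R_1+R_2) = 18×27/147 = 3.31 V. With the source grounded, V_GS = V_G = 3.31 V.
Assume saturation: I_D = (k_n/2)(V_GS − V_t)² = (1.5/2)×(3.31 − 2.2)² = 0.75×1.11² = 0.918 mA.
V_DS = V_DD − I_D·R_D = 18 − 0.918×8.2 = 10.5 V.
Saturation requires V_DS ≥ V_GS − V_t = 1.11 V; 10.5 ≥ 1.11 ✓.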